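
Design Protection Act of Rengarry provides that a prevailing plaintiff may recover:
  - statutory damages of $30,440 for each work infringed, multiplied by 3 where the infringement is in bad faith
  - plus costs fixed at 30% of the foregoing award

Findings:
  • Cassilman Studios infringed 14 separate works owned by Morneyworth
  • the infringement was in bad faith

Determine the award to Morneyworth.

Statutory damages: 14 × $30,440 = $426,160
Trebled: 3 × $426,160 = $1,278,480
Costs: 30% of $1,278,480 = $383,544
Award plus costs: $1,278,480 + $383,544 = $1,662,024

$1,662,024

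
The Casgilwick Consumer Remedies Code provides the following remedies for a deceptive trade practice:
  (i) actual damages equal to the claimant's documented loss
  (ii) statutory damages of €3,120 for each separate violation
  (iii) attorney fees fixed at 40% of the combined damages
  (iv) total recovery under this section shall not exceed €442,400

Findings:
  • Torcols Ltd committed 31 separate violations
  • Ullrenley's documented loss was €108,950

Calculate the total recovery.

€287,938

Statutory damages: 31 × €3,120 = €96,720
Combined damages: €108,950 + €96,720 = €205,670
Attorney fees: 40% of €205,670 = €82,268
Total before cap: €205,670 + €82,268 = €287,938
Cap at €442,400: €287,938 is within the cap, no reduction.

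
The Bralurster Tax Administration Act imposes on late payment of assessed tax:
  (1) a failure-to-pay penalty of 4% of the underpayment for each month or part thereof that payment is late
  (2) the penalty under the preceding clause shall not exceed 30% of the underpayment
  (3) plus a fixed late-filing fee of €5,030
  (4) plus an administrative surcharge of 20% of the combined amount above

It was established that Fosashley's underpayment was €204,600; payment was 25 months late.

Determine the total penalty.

Accrued rate: 4% × 25 = 100%, capped at 30% → 30%
Failure-to-pay penalty: 30% of €204,600 = €61,380
Penalty before surcharge: €61,380 + €5,030 = €66,410
Administrative surcharge: 20% of €66,410 = €13,282
Total penalty: €66,410 + €13,282 = €79,692

€79,692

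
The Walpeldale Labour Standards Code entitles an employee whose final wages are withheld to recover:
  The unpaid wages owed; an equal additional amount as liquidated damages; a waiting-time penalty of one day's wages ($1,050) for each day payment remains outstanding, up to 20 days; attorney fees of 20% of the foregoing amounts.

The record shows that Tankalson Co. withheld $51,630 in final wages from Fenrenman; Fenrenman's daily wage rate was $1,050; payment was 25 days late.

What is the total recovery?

Liquidated damages (equal amount): $51,630
Penalty days: min(25, 20) = 20
Waiting-time penalty: 20 × $1,050 = $21,000
Subtotal: $51,630 + $51,630 + $21,000 = $124,260
Attorney fees: 20% of $124,260 = $24,852
Total award: $124,260 + $24,852 = $149,112

$149,112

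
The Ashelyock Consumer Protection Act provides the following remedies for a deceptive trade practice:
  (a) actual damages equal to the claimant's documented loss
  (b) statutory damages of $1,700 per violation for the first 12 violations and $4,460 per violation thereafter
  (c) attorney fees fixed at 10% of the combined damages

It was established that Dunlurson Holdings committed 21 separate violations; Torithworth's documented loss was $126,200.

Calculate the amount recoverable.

First 12 violations: 12 × $1,700 = $20,400
Remaining violations: (21 − 12) × $4,460 = $40,140
Statutory damages: $20,400 + $40,140 = $60,540
Combined damages: $126,200 + $60,540 = $186,740
Attorney fees: 10% of $186,740 = $18,674
Total recovery: $186,740 + $18,674 = $205,414

$205,414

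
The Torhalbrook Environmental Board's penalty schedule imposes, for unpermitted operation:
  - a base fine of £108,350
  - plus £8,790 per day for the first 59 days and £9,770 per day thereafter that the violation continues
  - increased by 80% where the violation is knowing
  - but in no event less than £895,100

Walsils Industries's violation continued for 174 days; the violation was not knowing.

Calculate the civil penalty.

First 59 days: 59 × £8,790 = £518,610
Remaining days: (174 − 59) × £9,770 = £1,123,550
Per-day component: £518,610 + £1,123,550 = £1,642,160
Base plus per-day: £108,350 + £1,642,160 = £1,750,510
The violation was not knowing: no 80% increase.
Minimum £895,100: £1,750,510 meets the minimum, no increase.

£1,750,510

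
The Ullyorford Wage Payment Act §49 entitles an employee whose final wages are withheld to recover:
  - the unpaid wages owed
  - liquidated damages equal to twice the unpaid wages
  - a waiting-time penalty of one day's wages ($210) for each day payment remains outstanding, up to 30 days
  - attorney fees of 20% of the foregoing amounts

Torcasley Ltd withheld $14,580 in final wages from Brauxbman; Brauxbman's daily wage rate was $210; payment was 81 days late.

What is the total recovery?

Doubled: 2 × $14,580 = $29,160
Penalty days: min(81, 30) = 30
Waiting-time penalty: 30 × $210 = $6,300
Subtotal: $14,580 + $29,160 + $6,300 = $50,040
Attorney fees: 20% of $50,040 = $10,008
Total award: $50,040 + $10,008 = $60,048

$60,048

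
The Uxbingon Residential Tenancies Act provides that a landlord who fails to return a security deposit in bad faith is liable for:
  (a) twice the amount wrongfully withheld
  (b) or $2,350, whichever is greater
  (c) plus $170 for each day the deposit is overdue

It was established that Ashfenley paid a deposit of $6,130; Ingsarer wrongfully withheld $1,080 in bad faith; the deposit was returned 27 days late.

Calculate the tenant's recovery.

Doubled: 2 × $1,080 = $2,160
Minimum $2,350: $2,160 is below the minimum → $2,350
Late-return penalty: 27 × $170 = $4,590
Damages plus late penalty: $2,350 + $4,590 = $6,940

$6,940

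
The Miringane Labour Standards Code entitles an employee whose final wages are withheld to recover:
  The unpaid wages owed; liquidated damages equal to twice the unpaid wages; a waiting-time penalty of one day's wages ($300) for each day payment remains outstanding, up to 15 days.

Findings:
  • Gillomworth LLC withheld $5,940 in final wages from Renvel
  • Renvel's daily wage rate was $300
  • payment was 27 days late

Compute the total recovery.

Doubled: 2 × $5,940 = $11,880
Penalty days: min(27, 15) = 15
Waiting-time penalty: 15 × $300 = $4,500
Total award: $5,940 + $11,880 + $4,500 = $22,320

$22,320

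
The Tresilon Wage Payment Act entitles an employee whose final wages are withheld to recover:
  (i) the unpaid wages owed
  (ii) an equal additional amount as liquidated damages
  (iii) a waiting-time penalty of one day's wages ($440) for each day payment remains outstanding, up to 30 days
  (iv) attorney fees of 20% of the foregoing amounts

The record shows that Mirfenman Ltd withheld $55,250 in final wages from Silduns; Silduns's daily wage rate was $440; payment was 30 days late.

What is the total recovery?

Liquidated damages (equal amount): $55,250
Penalty days: min(30, 30) = 30
Waiting-time penalty: 30 × $440 = $13,200
Subtotal: $55,250 + $55,250 + $13,200 = $123,700
Attorney fees: 20% of $123,700 = $24,740
Total award: $123,700 + $24,740 = $148,440

Total award: $148,440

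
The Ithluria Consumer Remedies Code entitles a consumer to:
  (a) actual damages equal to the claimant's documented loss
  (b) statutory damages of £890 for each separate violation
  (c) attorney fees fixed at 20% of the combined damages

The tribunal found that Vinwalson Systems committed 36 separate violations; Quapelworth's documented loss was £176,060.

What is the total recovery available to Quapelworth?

£249,720

Statutory damages: 36 × £890 = £32,040
Combined damages: £176,060 + £32,040 = £208,100
Attorney fees: 20% of £208,100 = £41,620
Total recovery: £208,100 + £41,620 = £249,720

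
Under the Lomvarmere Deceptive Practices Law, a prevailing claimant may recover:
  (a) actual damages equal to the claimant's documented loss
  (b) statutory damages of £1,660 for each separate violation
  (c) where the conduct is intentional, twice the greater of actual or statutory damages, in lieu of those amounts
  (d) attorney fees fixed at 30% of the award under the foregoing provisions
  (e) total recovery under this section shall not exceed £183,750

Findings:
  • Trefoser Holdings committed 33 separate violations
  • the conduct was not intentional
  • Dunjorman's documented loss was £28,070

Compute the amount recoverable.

Statutory damages: 33 × £1,660 = £54,780
Conduct not intentional: the in-lieu enhancement does not apply.
Actual plus statutory damages: £28,070 + £54,780 = £82,850
Attorney fees: 30% of £82,850 = £24,855
Total before cap: £82,850 + £24,855 = £107,705
Cap at £183,750: £107,705 is within the cap, no reduction.

£107,705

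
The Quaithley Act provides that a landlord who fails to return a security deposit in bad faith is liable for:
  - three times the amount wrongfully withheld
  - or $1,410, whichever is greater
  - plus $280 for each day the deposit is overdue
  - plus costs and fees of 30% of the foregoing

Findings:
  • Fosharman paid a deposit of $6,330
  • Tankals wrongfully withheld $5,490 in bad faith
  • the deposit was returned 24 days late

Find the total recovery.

Trebled: 3 × $5,490 = $16,470
Minimum $1,410: $16,470 meets the minimum, no increase.
Late-return penalty: 24 × $280 = $6,720
Damages plus late penalty: $16,470 + $6,720 = $23,190
Costs and fees: 30% of $23,190 = $6,957
Total recovery: $23,190 + $6,957 = $30,147

$30,147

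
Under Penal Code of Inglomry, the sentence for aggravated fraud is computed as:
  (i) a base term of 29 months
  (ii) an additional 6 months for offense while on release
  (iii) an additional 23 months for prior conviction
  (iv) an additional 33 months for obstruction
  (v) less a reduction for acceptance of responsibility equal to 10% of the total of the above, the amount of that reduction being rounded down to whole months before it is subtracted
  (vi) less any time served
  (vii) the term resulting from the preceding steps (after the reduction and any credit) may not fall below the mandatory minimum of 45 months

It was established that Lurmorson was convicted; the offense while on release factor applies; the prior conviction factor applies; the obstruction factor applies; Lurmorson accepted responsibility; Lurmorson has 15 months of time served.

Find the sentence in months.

67 months

Offense while on release enhancement: +6 months
Prior conviction enhancement: +23 months
Obstruction enhancement: +33 months
Adjusted term: 29 months + 6 months + 23 months + 33 months = 91 months
Acceptance of responsibility reduction: 10% of 91 months = 9 months (rounded down)
After reduction: 91 − 9 = 82 months
Less time served: 82 months − 15 months = 67 months
Minimum 45 months: 67 months meets the minimum, no increase.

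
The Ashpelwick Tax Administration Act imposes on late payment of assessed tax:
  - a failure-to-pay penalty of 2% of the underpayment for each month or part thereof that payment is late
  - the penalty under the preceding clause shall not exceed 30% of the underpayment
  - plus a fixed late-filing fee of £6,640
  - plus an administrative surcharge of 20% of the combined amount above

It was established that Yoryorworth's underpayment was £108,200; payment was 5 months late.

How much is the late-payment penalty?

£20,952

Accrued rate: 2% × 5 = 10%, capped at 30% → 10%
Failure-to-pay penalty: 10% of £108,200 = £10,820
Penalty before surcharge: £10,820 + £6,640 = £17,460
Administrative surcharge: 20% of £17,460 = £3,492
Total penalty: £17,460 + £3,492 = £20,952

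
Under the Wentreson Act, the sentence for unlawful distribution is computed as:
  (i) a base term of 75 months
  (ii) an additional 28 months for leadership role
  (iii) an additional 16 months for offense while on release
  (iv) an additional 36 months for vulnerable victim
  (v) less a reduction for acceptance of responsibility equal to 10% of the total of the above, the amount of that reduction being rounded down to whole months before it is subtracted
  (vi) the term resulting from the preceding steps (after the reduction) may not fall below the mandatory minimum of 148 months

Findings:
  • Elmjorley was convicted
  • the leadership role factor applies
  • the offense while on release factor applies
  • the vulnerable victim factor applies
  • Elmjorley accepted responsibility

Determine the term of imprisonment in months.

148 months

Leadership role enhancement: +28 months
Offense while on release enhancement: +16 months
Vulnerable victim enhancement: +36 months
Adjusted term: 75 months + 28 months + 16 months + 36 months = 155 months
Acceptance of responsibility reduction: 10% of 155 months = 15 months (rounded down)
After reduction: 155 − 15 = 140 months
Minimum 148 months: 140 months is below the minimum → 148 months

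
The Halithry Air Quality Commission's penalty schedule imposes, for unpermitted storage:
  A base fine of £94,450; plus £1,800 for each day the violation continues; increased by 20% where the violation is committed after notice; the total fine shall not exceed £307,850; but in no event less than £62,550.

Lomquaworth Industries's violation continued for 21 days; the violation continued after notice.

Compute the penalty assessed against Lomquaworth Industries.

Per-day component: 21 × £1,800 = £37,800
Base plus per-day: £94,450 + £37,800 = £132,250
Enhancement: 20% of £132,250 = £26,450
Enhanced fine: £132,250 + £26,450 = £158,700
Cap at £307,850: £158,700 is within the cap, no reduction.
Minimum £62,550: £158,700 meets the minimum, no increase.

£158,700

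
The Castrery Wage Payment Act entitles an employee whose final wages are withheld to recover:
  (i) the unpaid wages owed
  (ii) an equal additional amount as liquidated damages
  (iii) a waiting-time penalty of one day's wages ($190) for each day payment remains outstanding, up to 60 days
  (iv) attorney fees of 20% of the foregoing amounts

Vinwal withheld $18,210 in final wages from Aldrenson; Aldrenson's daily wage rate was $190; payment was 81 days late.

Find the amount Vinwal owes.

Total award: $57,384

Liquidated damages (equal amount): $18,210
Penalty days: min(81, 60) = 60
Waiting-time penalty: 60 × $190 = $11,400
Subtotal: $18,210 + $18,210 + $11,400 = $47,820
Attorney fees: 20% of $47,820 = $9,564
Total award: $47,820 + $9,564 = $57,384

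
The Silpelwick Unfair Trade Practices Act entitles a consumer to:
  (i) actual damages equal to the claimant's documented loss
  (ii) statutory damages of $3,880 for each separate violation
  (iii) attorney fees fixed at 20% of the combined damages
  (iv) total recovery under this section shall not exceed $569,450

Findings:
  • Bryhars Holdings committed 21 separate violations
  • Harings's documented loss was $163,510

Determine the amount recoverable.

Statutory damages: 21 × $3,880 = $81,480
Combined damages: $163,510 + $81,480 = $244,990
Attorney fees: 20% of $244,990 = $48,998
Total before cap: $244,990 + $48,998 = $293,988
Cap at $569,450: $293,988 is within the cap, no reduction.

$293,988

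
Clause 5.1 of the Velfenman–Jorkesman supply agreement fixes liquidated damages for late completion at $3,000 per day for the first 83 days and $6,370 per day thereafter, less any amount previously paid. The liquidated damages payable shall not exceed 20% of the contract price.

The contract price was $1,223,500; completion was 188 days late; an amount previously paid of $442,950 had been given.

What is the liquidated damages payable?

$244,700

First 83 days: 83 × $3,000 = $249,000
Remaining days: (188 − 83) × $6,370 = $668,850
Accrued per-day damages: $249,000 + $668,850 = $917,850
Less amount previously paid: $917,850 − $442,950 = $474,900
Cap: 20% of $1,223,500 = $244,700
Cap at $244,700: $474,900 exceeds the cap → $244,700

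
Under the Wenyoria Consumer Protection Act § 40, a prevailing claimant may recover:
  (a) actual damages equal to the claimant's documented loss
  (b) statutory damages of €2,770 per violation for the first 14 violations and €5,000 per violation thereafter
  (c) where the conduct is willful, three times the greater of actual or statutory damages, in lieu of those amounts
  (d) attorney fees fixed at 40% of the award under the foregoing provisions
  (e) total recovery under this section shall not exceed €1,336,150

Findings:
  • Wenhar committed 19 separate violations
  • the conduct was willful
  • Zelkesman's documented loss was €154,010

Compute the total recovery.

First 14 violations: 14 × €2,770 = €38,780
Remaining violations: (19 − 14) × €5,000 = €25,000
Statutory damages: €38,780 + €25,000 = €63,780
Greater of actual damages (€154,010) or statutory damages (€63,780): €154,010
Trebled: 3 × €154,010 = €462,030
Attorney fees: 40% of €462,030 = €184,812
Total before cap: €462,030 + €184,812 = €646,842
Cap at €1,336,150: €646,842 is within the cap, no reduction.

€646,842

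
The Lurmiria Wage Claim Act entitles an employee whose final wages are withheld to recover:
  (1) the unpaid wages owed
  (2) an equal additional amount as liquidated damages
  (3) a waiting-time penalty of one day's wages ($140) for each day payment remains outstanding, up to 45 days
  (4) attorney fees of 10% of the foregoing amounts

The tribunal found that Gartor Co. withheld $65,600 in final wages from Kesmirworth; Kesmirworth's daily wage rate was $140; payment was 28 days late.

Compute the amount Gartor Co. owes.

$148,632

Liquidated damages (equal amount): $65,600
Penalty days: min(28, 45) = 28
Waiting-time penalty: 28 × $140 = $3,920
Subtotal: $65,600 + $65,600 + $3,920 = $135,120
Attorney fees: 10% of $135,120 = $13,512
Total award: $135,120 + $13,512 = $148,632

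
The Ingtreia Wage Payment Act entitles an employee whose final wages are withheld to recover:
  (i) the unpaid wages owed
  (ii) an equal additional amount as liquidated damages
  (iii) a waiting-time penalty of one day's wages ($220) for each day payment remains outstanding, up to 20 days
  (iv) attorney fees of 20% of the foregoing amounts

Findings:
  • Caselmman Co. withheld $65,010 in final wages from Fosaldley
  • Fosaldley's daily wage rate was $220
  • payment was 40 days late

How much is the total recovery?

$161,304

Liquidated damages (equal amount): $65,010
Penalty days: min(40, 20) = 20
Waiting-time penalty: 20 × $220 = $4,400
Subtotal: $65,010 + $65,010 + $4,400 = $134,420
Attorney fees: 20% of $134,420 = $26,884
Total award: $134,420 + $26,884 = $161,304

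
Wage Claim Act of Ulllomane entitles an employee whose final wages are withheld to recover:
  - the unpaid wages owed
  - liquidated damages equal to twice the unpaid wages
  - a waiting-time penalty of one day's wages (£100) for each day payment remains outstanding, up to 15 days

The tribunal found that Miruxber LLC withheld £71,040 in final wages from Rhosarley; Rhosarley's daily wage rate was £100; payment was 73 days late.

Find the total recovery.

£214,620

Doubled: 2 × £71,040 = £142,080
Penalty days: min(73, 15) = 15
Waiting-time penalty: 15 × £100 = £1,500
Total award: £71,040 + £142,080 + £1,500 = £214,620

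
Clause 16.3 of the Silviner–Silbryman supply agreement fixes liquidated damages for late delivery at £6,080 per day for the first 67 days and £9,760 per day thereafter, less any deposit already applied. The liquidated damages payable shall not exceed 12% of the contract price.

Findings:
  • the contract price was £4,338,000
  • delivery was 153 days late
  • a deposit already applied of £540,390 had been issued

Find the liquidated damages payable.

First 67 days: 67 × £6,080 = £407,360
Remaining days: (153 − 67) × £9,760 = £839,360
Accrued per-day damages: £407,360 + £839,360 = £1,246,720
Less deposit already applied: £1,246,720 − £540,390 = £706,330
Cap: 12% of £4,338,000 = £520,560
Cap at £520,560: £706,330 exceeds the cap → £520,560

£520,560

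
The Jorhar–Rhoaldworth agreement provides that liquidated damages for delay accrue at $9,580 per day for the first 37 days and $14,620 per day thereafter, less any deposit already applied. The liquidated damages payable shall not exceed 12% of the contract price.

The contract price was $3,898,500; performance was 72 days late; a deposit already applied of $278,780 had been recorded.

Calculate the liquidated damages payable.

First 37 days: 37 × $9,580 = $354,460
Remaining days: (72 − 37) × $14,620 = $511,700
Accrued per-day damages: $354,460 + $511,700 = $866,160
Less deposit already applied: $866,160 − $278,780 = $587,380
Cap: 12% of $3,898,500 = $467,820
Cap at $467,820: $587,380 exceeds the cap → $467,820

Liquidated damages: $467,820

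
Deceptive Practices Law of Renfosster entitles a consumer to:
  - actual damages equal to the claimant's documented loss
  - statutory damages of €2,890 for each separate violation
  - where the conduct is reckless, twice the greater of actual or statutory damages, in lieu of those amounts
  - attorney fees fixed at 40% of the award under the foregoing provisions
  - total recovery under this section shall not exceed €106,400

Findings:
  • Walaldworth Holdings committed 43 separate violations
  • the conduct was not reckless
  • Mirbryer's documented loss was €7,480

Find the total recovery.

€106,400

Statutory damages: 43 × €2,890 = €124,270
Conduct not reckless: the in-lieu enhancement does not apply.
Actual plus statutory damages: €7,480 + €124,270 = €131,750
Attorney fees: 40% of €131,750 = €52,700
Total before cap: €131,750 + €52,700 = €184,450
Cap at €106,400: €184,450 exceeds the cap → €106,400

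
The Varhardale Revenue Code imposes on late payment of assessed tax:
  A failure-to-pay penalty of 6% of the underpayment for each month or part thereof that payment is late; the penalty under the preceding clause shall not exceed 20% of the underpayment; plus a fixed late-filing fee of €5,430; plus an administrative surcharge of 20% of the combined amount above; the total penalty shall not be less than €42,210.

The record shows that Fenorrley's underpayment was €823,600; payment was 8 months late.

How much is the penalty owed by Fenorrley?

Accrued rate: 6% × 8 = 48%, capped at 20% → 20%
Failure-to-pay penalty: 20% of €823,600 = €164,720
Penalty before surcharge: €164,720 + €5,430 = €170,150
Administrative surcharge: 20% of €170,150 = €34,030
Total penalty: €170,150 + €34,030 = €204,180
Minimum €42,210: €204,180 meets the minimum, no increase.

€204,180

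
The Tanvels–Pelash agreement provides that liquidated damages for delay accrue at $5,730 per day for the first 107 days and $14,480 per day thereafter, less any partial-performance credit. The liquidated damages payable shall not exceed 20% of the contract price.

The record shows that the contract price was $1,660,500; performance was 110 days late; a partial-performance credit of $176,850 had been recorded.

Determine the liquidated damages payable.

Liquidated damages: $332,100

First 107 days: 107 × $5,730 = $613,110
Remaining days: (110 − 107) × $14,480 = $43,440
Accrued per-day damages: $613,110 + $43,440 = $656,550
Less partial-performance credit: $656,550 − $176,850 = $479,700
Cap: 20% of $1,660,500 = $332,100
Cap at $332,100: $479,700 exceeds the cap → $332,100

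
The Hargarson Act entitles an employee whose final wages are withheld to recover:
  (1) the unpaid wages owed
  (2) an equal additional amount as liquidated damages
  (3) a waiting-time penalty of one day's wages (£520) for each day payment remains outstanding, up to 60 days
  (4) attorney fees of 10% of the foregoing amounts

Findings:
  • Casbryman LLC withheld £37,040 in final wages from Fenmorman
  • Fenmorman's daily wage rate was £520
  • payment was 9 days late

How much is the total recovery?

Liquidated damages (equal amount): £37,040
Penalty days: min(9, 60) = 9
Waiting-time penalty: 9 × £520 = £4,680
Subtotal: £37,040 + £37,040 + £4,680 = £78,760
Attorney fees: 10% of £78,760 = £7,876
Total award: £78,760 + £7,876 = £86,636

£86,636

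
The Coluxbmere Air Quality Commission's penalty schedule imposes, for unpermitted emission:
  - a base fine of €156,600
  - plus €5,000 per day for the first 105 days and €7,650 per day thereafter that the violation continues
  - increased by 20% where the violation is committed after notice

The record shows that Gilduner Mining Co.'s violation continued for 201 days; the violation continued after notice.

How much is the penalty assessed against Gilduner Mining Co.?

First 105 days: 105 × €5,000 = €525,000
Remaining days: (201 − 105) × €7,650 = €734,400
Per-day component: €525,000 + €734,400 = €1,259,400
Base plus per-day: €156,600 + €1,259,400 = €1,416,000
Enhancement: 20% of €1,416,000 = €283,200
Enhanced fine: €1,416,000 + €283,200 = €1,699,200

€1,699,200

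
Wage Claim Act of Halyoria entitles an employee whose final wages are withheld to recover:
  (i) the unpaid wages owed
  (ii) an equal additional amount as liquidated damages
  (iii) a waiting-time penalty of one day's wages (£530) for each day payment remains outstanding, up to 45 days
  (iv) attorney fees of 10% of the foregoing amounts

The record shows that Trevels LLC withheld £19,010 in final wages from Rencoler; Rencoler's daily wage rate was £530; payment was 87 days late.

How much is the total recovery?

Liquidated damages (equal amount): £19,010
Penalty days: min(87, 45) = 45
Waiting-time penalty: 45 × £530 = £23,850
Subtotal: £19,010 + £19,010 + £23,850 = £61,870
Attorney fees: 10% of £61,870 = £6,187
Total award: £61,870 + £6,187 = £68,057

£68,057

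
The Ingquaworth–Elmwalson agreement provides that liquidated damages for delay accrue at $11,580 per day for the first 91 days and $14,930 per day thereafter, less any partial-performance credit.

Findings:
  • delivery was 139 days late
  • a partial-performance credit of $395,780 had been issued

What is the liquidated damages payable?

First 91 days: 91 × $11,580 = $1,053,780
Remaining days: (139 − 91) × $14,930 = $716,640
Accrued per-day damages: $1,053,780 + $716,640 = $1,770,420
Less partial-performance credit: $1,770,420 − $395,780 = $1,374,640

$1,374,640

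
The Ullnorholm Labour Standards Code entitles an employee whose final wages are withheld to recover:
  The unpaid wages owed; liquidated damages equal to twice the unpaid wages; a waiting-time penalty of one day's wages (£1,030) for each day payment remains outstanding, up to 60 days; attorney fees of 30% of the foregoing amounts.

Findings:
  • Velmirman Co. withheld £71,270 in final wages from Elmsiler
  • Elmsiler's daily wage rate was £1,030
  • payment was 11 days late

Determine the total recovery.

Doubled: 2 × £71,270 = £142,540
Penalty days: min(11, 60) = 11
Waiting-time penalty: 11 × £1,030 = £11,330
Subtotal: £71,270 + £142,540 + £11,330 = £225,140
Attorney fees: 30% of £225,140 = £67,542
Total award: £225,140 + £67,542 = £292,682

£292,682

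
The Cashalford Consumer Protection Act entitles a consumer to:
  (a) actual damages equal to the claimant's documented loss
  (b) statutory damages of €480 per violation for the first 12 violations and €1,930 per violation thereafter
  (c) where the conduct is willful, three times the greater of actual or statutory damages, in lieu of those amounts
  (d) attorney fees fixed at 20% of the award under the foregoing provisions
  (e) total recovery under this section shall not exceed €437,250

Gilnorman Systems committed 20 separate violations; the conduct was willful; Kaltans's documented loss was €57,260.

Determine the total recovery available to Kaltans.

First 12 violations: 12 × €480 = €5,760
Remaining violations: (20 − 12) × €1,930 = €15,440
Statutory damages: €5,760 + €15,440 = €21,200
Greater of actual damages (€57,260) or statutory damages (€21,200): €57,260
Trebled: 3 × €57,260 = €171,780
Attorney fees: 20% of €171,780 = €34,356
Total before cap: €171,780 + €34,356 = €206,136
Cap at €437,250: €206,136 is within the cap, no reduction.

€206,136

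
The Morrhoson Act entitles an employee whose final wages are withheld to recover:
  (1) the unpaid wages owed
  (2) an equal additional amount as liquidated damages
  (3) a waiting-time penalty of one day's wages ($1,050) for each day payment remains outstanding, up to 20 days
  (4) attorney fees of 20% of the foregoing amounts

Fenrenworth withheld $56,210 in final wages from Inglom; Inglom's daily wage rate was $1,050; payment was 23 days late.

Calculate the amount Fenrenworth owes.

Total award: $160,104

Liquidated damages (equal amount): $56,210
Penalty days: min(23, 20) = 20
Waiting-time penalty: 20 × $1,050 = $21,000
Subtotal: $56,210 + $56,210 + $21,000 = $133,420
Attorney fees: 20% of $133,420 = $26,684
Total award: $133,420 + $26,684 = $160,104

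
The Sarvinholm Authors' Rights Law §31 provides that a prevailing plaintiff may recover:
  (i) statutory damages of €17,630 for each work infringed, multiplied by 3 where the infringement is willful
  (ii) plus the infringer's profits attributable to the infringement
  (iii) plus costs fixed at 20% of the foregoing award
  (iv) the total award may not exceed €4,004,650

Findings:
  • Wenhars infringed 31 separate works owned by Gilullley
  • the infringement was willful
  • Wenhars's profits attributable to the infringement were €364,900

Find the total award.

Award: €2,405,388

Statutory damages: 31 × €17,630 = €546,530
Trebled: 3 × €546,530 = €1,639,590
Combined award: €1,639,590 + €364,900 = €2,004,490
Costs: 20% of €2,004,490 = €400,898
Award plus costs: €2,004,490 + €400,898 = €2,405,388
Cap at €4,004,650: €2,405,388 is within the cap, no reduction.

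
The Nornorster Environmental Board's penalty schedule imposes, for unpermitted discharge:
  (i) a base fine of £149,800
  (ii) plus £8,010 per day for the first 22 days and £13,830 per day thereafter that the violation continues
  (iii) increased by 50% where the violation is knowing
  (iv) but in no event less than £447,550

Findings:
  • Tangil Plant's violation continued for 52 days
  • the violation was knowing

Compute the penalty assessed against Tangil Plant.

£1,111,380

First 22 days: 22 × £8,010 = £176,220
Remaining days: (52 − 22) × £13,830 = £414,900
Per-day component: £176,220 + £414,900 = £591,120
Base plus per-day: £149,800 + £591,120 = £740,920
Enhancement: 50% of £740,920 = £370,460
Enhanced fine: £740,920 + £370,460 = £1,111,380
Minimum £447,550: £1,111,380 meets the minimum, no increase.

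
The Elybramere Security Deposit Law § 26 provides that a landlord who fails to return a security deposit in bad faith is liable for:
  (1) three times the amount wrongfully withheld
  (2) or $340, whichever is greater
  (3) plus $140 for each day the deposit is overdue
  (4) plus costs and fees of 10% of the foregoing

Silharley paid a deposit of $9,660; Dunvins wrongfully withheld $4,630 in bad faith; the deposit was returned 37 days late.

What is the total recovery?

Trebled: 3 × $4,630 = $13,890
Minimum $340: $13,890 meets the minimum, no increase.
Late-return penalty: 37 × $140 = $5,180
Damages plus late penalty: $13,890 + $5,180 = $19,070
Costs and fees: 10% of $19,070 = $1,907
Total recovery: $19,070 + $1,907 = $20,977

$20,977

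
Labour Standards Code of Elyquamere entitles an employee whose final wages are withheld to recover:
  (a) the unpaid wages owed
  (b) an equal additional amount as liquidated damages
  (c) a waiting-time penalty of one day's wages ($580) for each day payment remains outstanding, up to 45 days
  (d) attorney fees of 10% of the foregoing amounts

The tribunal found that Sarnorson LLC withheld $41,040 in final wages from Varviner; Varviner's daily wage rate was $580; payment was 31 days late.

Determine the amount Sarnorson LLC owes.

Liquidated damages (equal amount): $41,040
Penalty days: min(31, 45) = 31
Waiting-time penalty: 31 × $580 = $17,980
Subtotal: $41,040 + $41,040 + $17,980 = $100,060
Attorney fees: 10% of $100,060 = $10,006
Total award: $100,060 + $10,006 = $110,066

$110,066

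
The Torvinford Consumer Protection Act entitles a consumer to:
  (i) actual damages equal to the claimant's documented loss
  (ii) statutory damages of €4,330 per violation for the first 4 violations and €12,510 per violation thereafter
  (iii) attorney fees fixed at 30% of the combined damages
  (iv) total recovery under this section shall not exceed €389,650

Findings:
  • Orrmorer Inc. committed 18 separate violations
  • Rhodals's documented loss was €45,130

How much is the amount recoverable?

First 4 violations: 4 × €4,330 = €17,320
Remaining violations: (18 − 4) × €12,510 = €175,140
Statutory damages: €17,320 + €175,140 = €192,460
Combined damages: €45,130 + €192,460 = €237,590
Attorney fees: 30% of €237,590 = €71,277
Total before cap: €237,590 + €71,277 = €308,867
Cap at €389,650: €308,867 is within the cap, no reduction.

€308,867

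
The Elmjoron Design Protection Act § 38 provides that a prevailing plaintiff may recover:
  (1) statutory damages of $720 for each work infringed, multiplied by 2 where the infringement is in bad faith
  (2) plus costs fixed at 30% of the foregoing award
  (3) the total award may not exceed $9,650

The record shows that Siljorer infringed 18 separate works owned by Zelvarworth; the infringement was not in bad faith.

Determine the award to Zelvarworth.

Statutory damages: 18 × $720 = $12,960
Infringement not in bad faith: no ×2 enhancement.
Costs: 30% of $12,960 = $3,888
Award plus costs: $12,960 + $3,888 = $16,848
Cap at $9,650: $16,848 exceeds the cap → $9,650

$9,650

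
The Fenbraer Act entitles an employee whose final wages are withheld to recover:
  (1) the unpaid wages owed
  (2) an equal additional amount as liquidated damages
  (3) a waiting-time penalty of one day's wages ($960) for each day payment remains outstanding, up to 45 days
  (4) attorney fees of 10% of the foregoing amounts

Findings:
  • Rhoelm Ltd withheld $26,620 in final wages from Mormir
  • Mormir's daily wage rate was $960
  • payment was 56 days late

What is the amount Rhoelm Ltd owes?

$106,084

Liquidated damages (equal amount): $26,620
Penalty days: min(56, 45) = 45
Waiting-time penalty: 45 × $960 = $43,200
Subtotal: $26,620 + $26,620 + $43,200 = $96,440
Attorney fees: 10% of $96,440 = $9,644
Total award: $96,440 + $9,644 = $106,084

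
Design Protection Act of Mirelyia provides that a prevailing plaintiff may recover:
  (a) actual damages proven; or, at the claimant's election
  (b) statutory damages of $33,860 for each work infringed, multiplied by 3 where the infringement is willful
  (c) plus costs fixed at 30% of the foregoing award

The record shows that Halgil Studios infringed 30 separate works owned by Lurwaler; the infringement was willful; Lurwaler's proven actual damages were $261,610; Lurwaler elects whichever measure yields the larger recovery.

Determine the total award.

$3,961,620

Statutory damages: 30 × $33,860 = $1,015,800
Trebled: 3 × $1,015,800 = $3,047,400
Greater of actual damages ($261,610) or enhanced statutory damages ($3,047,400): $3,047,400
Costs: 30% of $3,047,400 = $914,220
Award plus costs: $3,047,400 + $914,220 = $3,961,620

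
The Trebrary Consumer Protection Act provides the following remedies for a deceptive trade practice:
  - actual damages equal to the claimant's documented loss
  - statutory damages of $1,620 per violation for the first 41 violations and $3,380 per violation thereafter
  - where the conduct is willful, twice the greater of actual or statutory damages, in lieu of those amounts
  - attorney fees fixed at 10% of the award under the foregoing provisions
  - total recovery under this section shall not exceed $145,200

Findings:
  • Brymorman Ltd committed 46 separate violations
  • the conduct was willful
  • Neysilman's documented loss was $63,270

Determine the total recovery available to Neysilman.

$145,200

First 41 violations: 41 × $1,620 = $66,420
Remaining violations: (46 − 41) × $3,380 = $16,900
Statutory damages: $66,420 + $16,900 = $83,320
Greater of actual damages ($63,270) or statutory damages ($83,320): $83,320
Doubled: 2 × $83,320 = $166,640
Attorney fees: 10% of $166,640 = $16,664
Total before cap: $166,640 + $16,664 = $183,304
Cap at $145,200: $183,304 exceeds the cap → $145,200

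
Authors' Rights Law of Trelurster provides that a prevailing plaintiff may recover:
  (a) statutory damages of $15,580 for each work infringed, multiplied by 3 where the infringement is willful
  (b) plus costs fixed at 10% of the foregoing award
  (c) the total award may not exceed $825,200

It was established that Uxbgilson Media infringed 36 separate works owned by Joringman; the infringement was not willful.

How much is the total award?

Statutory damages: 36 × $15,580 = $560,880
Infringement not willful: no ×3 enhancement.
Costs: 10% of $560,880 = $56,088
Award plus costs: $560,880 + $56,088 = $616,968
Cap at $825,200: $616,968 is within the cap, no reduction.

$616,968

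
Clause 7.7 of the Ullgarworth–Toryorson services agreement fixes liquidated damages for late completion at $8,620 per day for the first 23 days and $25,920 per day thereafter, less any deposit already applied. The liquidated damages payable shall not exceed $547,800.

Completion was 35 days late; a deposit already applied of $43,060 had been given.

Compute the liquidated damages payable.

$466,240

First 23 days: 23 × $8,620 = $198,260
Remaining days: (35 − 23) × $25,920 = $311,040
Accrued per-day damages: $198,260 + $311,040 = $509,300
Less deposit already applied: $509,300 − $43,060 = $466,240
Cap at $547,800: $466,240 is within the cap, no reduction.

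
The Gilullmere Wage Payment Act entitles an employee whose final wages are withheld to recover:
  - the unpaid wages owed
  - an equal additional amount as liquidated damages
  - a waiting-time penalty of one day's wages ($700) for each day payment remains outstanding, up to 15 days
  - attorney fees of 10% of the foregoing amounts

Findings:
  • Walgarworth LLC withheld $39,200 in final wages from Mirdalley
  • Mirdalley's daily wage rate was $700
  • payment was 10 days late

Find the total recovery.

Liquidated damages (equal amount): $39,200
Penalty days: min(10, 15) = 10
Waiting-time penalty: 10 × $700 = $7,000
Subtotal: $39,200 + $39,200 + $7,000 = $85,400
Attorney fees: 10% of $85,400 = $8,540
Total award: $85,400 + $8,540 = $93,940

Total award: $93,940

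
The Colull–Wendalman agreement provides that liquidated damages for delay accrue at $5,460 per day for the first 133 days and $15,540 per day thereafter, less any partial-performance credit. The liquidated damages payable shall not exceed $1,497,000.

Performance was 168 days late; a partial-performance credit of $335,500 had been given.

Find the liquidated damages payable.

First 133 days: 133 × $5,460 = $726,180
Remaining days: (168 − 133) × $15,540 = $543,900
Accrued per-day damages: $726,180 + $543,900 = $1,270,080
Less partial-performance credit: $1,270,080 − $335,500 = $934,580
Cap at $1,497,000: $934,580 is within the cap, no reduction.

$934,580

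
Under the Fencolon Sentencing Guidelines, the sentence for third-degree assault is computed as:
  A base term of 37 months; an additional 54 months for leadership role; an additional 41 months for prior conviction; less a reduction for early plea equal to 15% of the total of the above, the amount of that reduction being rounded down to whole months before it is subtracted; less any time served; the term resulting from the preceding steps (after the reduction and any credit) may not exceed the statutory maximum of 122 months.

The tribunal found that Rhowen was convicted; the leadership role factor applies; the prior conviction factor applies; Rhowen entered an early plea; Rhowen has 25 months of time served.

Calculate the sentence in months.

88 months

Leadership role enhancement: +54 months
Prior conviction enhancement: +41 months
Adjusted term: 37 months + 54 months + 41 months = 132 months
Early plea reduction: 15% of 132 months = 19 months (rounded down)
After reduction: 132 − 19 = 113 months
Less time served: 113 months − 25 months = 88 months
Cap at 122 months: 88 months is within the cap, no reduction.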